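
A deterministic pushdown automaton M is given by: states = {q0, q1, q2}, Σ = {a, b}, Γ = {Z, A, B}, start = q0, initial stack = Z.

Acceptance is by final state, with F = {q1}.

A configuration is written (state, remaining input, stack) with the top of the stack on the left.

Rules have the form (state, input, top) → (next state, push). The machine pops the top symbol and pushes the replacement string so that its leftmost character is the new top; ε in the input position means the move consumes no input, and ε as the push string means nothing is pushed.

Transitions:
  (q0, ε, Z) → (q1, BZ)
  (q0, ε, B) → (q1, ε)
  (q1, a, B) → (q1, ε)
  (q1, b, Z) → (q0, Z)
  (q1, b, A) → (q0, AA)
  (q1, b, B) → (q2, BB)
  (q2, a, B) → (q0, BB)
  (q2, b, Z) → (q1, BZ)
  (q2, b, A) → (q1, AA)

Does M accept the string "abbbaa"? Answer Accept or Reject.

Reject

(q0, abbbaa, Z) ⊢ (q1, abbbaa, BZ) ⊢ (q1, bbbaa, Z) ⊢ (q0, bbaa, Z) ⊢ (q1, bbaa, BZ) ⊢ (q2, baa, BBZ)
No transition applies at (q2, baa, BBZ); input not fully consumed.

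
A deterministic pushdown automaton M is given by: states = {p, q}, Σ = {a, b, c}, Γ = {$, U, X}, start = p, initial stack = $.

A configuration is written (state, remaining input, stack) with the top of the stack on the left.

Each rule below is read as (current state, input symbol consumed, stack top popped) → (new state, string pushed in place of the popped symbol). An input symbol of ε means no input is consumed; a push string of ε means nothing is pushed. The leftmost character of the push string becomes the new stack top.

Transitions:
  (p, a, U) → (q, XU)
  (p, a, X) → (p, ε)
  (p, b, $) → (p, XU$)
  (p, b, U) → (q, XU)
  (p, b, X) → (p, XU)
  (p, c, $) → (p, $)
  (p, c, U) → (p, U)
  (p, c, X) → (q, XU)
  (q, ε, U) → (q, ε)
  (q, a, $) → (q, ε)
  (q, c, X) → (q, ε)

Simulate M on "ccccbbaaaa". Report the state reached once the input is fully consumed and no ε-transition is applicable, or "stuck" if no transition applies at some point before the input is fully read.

(p, ccccbbaaaa, $)
  read c, top $: go to p, push $ → (p, cccbbaaaa, $)
  read c, top $: go to p, push $ → (p, ccbbaaaa, $)
  read c, top $: go to p, push $ → (p, cbbaaaa, $)
  read c, top $: go to p, push $ → (p, bbaaaa, $)
  read b, top $: go to p, push XU$ → (p, baaaa, XU$)
  read b, top X: go to p, push XU → (p, aaaa, XUU$)
  read a, top X: go to p, push ε → (p, aaa, UU$)
  read a, top U: go to q, push XU → (q, aa, XUU$)
No transition for (q, a, top X); M blocks with input aa remaining.

stuck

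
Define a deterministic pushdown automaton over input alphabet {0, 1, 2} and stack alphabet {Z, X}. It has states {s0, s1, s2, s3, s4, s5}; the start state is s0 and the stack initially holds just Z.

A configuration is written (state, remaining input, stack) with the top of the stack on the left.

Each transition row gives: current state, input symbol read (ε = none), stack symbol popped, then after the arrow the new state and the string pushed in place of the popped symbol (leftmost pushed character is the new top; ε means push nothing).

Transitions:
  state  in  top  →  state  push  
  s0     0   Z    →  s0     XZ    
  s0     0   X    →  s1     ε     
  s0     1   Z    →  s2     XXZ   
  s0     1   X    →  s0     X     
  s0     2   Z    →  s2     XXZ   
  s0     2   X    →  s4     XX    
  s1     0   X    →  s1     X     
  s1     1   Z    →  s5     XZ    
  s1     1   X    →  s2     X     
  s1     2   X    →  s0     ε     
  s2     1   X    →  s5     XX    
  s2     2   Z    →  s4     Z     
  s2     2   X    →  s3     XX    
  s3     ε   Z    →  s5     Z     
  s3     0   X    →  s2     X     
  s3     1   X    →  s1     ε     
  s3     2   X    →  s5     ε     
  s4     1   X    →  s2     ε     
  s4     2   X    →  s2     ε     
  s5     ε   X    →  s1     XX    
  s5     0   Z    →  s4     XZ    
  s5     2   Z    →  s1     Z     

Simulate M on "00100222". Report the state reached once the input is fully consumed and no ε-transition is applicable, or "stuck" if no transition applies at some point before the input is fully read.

(s0, 00100222, Z)
  read 0, top Z: go to s0, push XZ → (s0, 0100222, XZ)
  read 0, top X: go to s1, push ε → (s1, 100222, Z)
  read 1, top Z: go to s5, push XZ → (s5, 00222, XZ)
  ε-move, top X: go to s1, push XX → (s1, 00222, XXZ)
  read 0, top X: go to s1, push X → (s1, 0222, XXZ)
  read 0, top X: go to s1, push X → (s1, 222, XXZ)
  read 2, top X: go to s0, push ε → (s0, 22, XZ)
  read 2, top X: go to s4, push XX → (s4, 2, XXZ)
  read 2, top X: go to s2, push ε → (s2, ε, XZ)
All input consumed; M is in state s2.

s2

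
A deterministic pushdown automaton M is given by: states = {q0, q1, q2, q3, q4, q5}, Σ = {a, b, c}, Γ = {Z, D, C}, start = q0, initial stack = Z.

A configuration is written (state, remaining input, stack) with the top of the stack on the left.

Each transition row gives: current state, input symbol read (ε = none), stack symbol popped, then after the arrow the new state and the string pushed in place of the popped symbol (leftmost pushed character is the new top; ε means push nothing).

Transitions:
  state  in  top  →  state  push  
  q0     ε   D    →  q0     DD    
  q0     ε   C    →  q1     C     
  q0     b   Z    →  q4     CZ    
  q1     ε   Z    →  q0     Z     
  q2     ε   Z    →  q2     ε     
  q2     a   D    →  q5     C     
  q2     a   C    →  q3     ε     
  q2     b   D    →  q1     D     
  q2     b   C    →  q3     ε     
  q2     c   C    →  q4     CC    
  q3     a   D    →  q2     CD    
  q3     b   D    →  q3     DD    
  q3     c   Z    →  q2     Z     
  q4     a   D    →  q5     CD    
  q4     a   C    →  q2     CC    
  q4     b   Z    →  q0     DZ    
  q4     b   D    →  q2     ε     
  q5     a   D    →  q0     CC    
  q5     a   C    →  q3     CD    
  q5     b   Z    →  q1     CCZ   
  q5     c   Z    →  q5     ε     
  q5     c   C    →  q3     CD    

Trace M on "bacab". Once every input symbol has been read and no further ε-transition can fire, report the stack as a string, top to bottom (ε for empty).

(q0, bacab, Z) ⊢ (q4, acab, CZ) ⊢ (q2, cab, CCZ) ⊢ (q4, ab, CCCZ) ⊢ (q2, b, CCCCZ) ⊢ (q3, ε, CCCZ)
All input consumed in state q3 with stack CCCZ.

CCCZ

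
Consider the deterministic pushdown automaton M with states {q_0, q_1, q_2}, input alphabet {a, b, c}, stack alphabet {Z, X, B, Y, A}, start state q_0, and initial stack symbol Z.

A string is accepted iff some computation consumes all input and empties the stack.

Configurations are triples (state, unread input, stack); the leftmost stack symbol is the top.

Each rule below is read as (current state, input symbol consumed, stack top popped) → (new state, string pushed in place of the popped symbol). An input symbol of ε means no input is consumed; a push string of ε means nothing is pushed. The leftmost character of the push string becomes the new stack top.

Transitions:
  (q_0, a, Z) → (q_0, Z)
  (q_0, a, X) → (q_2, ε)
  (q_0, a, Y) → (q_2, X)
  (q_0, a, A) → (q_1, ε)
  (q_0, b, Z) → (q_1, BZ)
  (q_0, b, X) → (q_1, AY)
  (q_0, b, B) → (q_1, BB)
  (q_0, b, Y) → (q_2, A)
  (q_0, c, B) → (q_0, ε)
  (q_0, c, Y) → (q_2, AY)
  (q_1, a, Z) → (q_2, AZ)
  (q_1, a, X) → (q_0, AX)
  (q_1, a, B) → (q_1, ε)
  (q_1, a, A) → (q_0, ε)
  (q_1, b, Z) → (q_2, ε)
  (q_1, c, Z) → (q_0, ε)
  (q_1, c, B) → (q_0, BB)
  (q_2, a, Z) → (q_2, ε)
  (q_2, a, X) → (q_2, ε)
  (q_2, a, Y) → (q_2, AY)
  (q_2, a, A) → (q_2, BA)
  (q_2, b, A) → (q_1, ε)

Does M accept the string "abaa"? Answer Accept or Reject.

Reject

(q_0, abaa, Z) ⊢ (q_0, baa, Z) ⊢ (q_1, aa, BZ) ⊢ (q_1, a, Z) ⊢ (q_2, ε, AZ)
All input consumed; stack is AZ, not empty, and no further ε-move applies.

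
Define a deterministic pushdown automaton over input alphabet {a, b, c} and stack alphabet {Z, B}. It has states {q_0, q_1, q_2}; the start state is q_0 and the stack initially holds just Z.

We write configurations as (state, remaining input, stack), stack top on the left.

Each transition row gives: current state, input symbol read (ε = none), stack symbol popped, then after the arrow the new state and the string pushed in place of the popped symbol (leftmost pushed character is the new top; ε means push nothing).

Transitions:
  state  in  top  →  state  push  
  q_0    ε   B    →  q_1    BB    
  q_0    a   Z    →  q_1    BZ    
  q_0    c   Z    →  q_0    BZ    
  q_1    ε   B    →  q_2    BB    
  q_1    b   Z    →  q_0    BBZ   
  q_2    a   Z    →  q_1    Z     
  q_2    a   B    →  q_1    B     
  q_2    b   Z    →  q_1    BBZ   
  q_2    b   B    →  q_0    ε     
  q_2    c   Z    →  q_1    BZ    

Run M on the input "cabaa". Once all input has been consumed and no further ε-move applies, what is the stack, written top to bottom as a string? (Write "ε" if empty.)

BBBBBBBZ

(q_0, cabaa, Z)
  read c, top Z: go to q_0, push BZ → (q_0, abaa, BZ)
  ε-move, top B: go to q_1, push BB → (q_1, abaa, BBZ)
  ε-move, top B: go to q_2, push BB → (q_2, abaa, BBBZ)
  read a, top B: go to q_1, push B → (q_1, baa, BBBZ)
  ε-move, top B: go to q_2, push BB → (q_2, baa, BBBBZ)
  read b, top B: go to q_0, push ε → (q_0, aa, BBBZ)
  ε-move, top B: go to q_1, push BB → (q_1, aa, BBBBZ)
  ε-move, top B: go to q_2, push BB → (q_2, aa, BBBBBZ)
  read a, top B: go to q_1, push B → (q_1, a, BBBBBZ)
  ε-move, top B: go to q_2, push BB → (q_2, a, BBBBBBZ)
  read a, top B: go to q_1, push B → (q_1, ε, BBBBBBZ)
  ε-move, top B: go to q_2, push BB → (q_2, ε, BBBBBBBZ)
All input consumed in state q_2 with stack BBBBBBBZ.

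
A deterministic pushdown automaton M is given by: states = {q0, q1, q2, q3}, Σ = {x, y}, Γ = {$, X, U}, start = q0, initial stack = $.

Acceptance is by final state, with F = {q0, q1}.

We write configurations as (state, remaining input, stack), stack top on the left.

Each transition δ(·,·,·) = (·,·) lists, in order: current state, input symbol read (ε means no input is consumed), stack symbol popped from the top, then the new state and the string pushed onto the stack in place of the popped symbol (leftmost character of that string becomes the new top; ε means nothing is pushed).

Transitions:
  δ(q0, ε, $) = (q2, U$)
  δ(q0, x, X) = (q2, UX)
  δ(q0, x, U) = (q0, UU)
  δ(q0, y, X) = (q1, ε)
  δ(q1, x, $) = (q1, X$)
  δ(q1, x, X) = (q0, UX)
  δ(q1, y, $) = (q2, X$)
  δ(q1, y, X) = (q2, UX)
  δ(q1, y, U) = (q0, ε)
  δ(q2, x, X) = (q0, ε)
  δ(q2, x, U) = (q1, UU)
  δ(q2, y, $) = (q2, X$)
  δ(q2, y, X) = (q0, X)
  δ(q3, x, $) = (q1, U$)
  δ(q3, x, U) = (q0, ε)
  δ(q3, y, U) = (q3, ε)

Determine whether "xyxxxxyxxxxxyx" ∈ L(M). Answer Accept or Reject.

(q0, xyxxxxyxxxxxyx, $) ⊢ (q2, xyxxxxyxxxxxyx, U$) ⊢ (q1, yxxxxyxxxxxyx, UU$) ⊢ (q0, xxxxyxxxxxyx, U$) ⊢ (q0, xxxyxxxxxyx, UU$) ⊢ (q0, xxyxxxxxyx, UUU$) ⊢ (q0, xyxxxxxyx, UUUU$) ⊢ (q0, yxxxxxyx, UUUUU$)
No transition applies at (q0, yxxxxxyx, UUUUU$); input not fully consumed.

Reject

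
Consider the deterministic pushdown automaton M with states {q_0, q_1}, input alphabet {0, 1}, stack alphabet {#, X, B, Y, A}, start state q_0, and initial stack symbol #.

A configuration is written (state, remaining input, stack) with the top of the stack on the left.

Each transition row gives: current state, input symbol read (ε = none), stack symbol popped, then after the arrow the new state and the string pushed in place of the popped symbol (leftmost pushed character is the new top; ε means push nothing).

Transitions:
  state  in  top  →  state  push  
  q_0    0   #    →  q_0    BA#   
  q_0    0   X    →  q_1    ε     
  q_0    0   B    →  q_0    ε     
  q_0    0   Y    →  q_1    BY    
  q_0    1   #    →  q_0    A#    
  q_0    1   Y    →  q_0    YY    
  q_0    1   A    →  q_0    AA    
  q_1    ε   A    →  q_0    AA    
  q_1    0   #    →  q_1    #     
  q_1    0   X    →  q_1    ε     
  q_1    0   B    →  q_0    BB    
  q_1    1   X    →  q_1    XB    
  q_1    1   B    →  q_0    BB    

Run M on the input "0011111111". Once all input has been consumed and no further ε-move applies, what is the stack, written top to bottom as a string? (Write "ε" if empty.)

AAAAAAAAA#

(q_0, 0011111111, #)
  read 0, top #: go to q_0, push BA# → (q_0, 011111111, BA#)
  read 0, top B: go to q_0, push ε → (q_0, 11111111, A#)
  read 1, top A: go to q_0, push AA → (q_0, 1111111, AA#)
  read 1, top A: go to q_0, push AA → (q_0, 111111, AAA#)
  read 1, top A: go to q_0, push AA → (q_0, 11111, AAAA#)
  read 1, top A: go to q_0, push AA → (q_0, 1111, AAAAA#)
  read 1, top A: go to q_0, push AA → (q_0, 111, AAAAAA#)
  read 1, top A: go to q_0, push AA → (q_0, 11, AAAAAAA#)
  read 1, top A: go to q_0, push AA → (q_0, 1, AAAAAAAA#)
  read 1, top A: go to q_0, push AA → (q_0, ε, AAAAAAAAA#)
All input consumed in state q_0 with stack AAAAAAAAA#.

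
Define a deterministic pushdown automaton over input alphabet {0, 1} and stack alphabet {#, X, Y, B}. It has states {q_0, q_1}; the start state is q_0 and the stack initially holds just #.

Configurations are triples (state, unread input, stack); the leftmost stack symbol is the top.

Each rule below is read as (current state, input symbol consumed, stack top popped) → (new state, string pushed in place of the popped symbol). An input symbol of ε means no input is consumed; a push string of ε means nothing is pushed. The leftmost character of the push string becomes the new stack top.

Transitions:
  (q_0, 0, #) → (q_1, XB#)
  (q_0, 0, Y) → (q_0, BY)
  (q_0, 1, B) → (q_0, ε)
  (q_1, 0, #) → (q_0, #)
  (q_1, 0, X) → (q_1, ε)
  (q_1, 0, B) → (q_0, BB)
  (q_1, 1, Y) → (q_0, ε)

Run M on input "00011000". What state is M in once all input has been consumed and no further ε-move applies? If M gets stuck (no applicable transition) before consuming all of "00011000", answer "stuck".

q_0

(q_0, 00011000, #)
  read 0, top #: go to q_1, push XB# → (q_1, 0011000, XB#)
  read 0, top X: go to q_1, push ε → (q_1, 011000, B#)
  read 0, top B: go to q_0, push BB → (q_0, 11000, BB#)
  read 1, top B: go to q_0, push ε → (q_0, 1000, B#)
  read 1, top B: go to q_0, push ε → (q_0, 000, #)
  read 0, top #: go to q_1, push XB# → (q_1, 00, XB#)
  read 0, top X: go to q_1, push ε → (q_1, 0, B#)
  read 0, top B: go to q_0, push BB → (q_0, ε, BB#)
All input consumed; M is in state q_0.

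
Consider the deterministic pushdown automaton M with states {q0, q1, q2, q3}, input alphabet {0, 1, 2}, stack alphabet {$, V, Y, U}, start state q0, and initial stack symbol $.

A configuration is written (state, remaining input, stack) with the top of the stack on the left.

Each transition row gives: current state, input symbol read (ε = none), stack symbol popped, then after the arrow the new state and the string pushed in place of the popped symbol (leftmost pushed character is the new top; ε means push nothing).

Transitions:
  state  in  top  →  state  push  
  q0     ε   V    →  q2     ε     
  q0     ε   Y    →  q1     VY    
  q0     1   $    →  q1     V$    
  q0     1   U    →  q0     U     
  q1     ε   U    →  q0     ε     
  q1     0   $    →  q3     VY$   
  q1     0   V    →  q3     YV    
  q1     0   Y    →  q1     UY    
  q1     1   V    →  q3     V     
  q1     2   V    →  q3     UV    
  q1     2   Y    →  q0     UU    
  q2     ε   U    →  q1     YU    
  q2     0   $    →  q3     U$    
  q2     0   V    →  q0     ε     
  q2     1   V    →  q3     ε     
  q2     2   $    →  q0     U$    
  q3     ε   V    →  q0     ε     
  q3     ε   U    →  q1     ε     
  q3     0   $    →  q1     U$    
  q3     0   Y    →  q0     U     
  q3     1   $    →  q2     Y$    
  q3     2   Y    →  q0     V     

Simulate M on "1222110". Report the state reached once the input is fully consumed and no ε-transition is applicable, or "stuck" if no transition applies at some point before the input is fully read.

(q0, 1222110, $)
  read 1, top $: go to q1, push V$ → (q1, 222110, V$)
  read 2, top V: go to q3, push UV → (q3, 22110, UV$)
  ε-move, top U: go to q1, push ε → (q1, 22110, V$)
  read 2, top V: go to q3, push UV → (q3, 2110, UV$)
  ε-move, top U: go to q1, push ε → (q1, 2110, V$)
  read 2, top V: go to q3, push UV → (q3, 110, UV$)
  ε-move, top U: go to q1, push ε → (q1, 110, V$)
  read 1, top V: go to q3, push V → (q3, 10, V$)
  ε-move, top V: go to q0, push ε → (q0, 10, $)
  read 1, top $: go to q1, push V$ → (q1, 0, V$)
  read 0, top V: go to q3, push YV → (q3, ε, YV$)
All input consumed; M is in state q3.

q3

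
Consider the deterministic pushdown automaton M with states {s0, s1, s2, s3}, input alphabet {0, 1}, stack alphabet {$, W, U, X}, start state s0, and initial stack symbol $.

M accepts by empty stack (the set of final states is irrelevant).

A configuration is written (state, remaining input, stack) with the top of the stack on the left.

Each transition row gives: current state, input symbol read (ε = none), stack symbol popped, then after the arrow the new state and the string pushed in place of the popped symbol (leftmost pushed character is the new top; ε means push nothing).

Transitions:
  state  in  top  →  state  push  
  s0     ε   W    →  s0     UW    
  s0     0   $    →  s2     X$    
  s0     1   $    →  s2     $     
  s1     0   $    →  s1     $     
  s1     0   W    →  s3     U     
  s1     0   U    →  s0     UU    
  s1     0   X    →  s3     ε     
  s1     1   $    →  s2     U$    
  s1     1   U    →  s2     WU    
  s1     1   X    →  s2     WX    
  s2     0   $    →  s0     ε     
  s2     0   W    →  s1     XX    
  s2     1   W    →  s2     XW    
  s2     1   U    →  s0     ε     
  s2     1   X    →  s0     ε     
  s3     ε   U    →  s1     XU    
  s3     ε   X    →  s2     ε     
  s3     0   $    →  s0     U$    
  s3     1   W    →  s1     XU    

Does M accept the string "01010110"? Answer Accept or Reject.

Accept

(s0, 01010110, $) ⊢ (s2, 1010110, X$) ⊢ (s0, 010110, $) ⊢ (s2, 10110, X$) ⊢ (s0, 0110, $) ⊢ (s2, 110, X$) ⊢ (s0, 10, $) ⊢ (s2, 0, $) ⊢ (s0, ε, ε)
All input consumed and the stack is empty.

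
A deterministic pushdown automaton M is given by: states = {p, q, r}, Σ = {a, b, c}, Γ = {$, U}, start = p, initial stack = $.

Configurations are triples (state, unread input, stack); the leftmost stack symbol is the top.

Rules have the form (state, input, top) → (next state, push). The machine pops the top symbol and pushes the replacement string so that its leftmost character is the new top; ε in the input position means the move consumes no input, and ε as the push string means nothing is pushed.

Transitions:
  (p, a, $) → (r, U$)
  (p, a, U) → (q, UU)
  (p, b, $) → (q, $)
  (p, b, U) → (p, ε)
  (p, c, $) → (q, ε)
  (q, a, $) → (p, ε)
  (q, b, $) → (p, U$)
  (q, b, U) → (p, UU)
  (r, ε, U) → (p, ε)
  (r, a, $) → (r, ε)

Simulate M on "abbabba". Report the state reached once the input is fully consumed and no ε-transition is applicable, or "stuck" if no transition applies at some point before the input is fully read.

(p, abbabba, $) ⊢ (r, bbabba, U$) ⊢ (p, bbabba, $) ⊢ (q, babba, $) ⊢ (p, abba, U$) ⊢ (q, bba, UU$) ⊢ (p, ba, UUU$) ⊢ (p, a, UU$) ⊢ (q, ε, UUU$)
All input consumed; M is in state q.

q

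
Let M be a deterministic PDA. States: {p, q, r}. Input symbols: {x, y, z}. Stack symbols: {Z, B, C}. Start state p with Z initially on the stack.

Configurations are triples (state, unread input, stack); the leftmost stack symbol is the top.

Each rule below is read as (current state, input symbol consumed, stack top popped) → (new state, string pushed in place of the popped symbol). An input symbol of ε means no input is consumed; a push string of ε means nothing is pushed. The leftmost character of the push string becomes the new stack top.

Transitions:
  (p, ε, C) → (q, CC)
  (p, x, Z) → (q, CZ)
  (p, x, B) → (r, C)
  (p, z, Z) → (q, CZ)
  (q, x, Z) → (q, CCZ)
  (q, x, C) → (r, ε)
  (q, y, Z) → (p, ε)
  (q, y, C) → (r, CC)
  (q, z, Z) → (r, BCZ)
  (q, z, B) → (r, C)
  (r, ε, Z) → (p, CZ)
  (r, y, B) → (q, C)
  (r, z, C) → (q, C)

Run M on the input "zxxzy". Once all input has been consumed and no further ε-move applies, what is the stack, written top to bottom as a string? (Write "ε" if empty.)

(p, zxxzy, Z)
  read z, top Z: go to q, push CZ → (q, xxzy, CZ)
  read x, top C: go to r, push ε → (r, xzy, Z)
  ε-move, top Z: go to p, push CZ → (p, xzy, CZ)
  ε-move, top C: go to q, push CC → (q, xzy, CCZ)
  read x, top C: go to r, push ε → (r, zy, CZ)
  read z, top C: go to q, push C → (q, y, CZ)
  read y, top C: go to r, push CC → (r, ε, CCZ)
All input consumed in state r with stack CCZ.

CCZ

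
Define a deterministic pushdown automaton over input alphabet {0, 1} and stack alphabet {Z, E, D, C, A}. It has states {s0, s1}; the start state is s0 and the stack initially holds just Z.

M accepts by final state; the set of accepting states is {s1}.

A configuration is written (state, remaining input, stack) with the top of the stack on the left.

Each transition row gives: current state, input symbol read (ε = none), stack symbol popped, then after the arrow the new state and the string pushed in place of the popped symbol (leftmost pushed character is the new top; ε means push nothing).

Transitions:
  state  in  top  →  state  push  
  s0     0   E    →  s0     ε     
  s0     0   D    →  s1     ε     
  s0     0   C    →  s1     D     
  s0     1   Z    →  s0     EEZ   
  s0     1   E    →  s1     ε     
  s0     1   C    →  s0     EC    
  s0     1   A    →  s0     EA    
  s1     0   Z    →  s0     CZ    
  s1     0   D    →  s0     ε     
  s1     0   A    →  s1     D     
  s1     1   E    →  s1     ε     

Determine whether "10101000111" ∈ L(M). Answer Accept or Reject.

Accept

(s0, 10101000111, Z)
  read 1, top Z: go to s0, push EEZ → (s0, 0101000111, EEZ)
  read 0, top E: go to s0, push ε → (s0, 101000111, EZ)
  read 1, top E: go to s1, push ε → (s1, 01000111, Z)
  read 0, top Z: go to s0, push CZ → (s0, 1000111, CZ)
  read 1, top C: go to s0, push EC → (s0, 000111, ECZ)
  read 0, top E: go to s0, push ε → (s0, 00111, CZ)
  read 0, top C: go to s1, push D → (s1, 0111, DZ)
  read 0, top D: go to s0, push ε → (s0, 111, Z)
  read 1, top Z: go to s0, push EEZ → (s0, 11, EEZ)
  read 1, top E: go to s1, push ε → (s1, 1, EZ)
  read 1, top E: go to s1, push ε → (s1, ε, Z)
All input consumed; state s1 ∈ F.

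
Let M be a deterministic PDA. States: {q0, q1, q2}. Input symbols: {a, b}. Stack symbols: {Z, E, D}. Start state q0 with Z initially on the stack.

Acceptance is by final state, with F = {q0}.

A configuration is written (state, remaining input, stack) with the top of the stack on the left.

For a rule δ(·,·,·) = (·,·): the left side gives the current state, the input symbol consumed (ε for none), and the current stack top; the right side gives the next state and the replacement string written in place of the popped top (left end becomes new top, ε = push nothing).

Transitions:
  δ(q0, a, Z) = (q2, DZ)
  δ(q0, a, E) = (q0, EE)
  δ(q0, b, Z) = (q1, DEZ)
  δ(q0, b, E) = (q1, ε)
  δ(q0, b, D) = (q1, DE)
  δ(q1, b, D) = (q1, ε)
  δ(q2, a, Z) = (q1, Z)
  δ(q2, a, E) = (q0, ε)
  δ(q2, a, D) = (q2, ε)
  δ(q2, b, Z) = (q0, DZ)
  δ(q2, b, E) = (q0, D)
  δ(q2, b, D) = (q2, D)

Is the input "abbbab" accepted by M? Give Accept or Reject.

(q0, abbbab, Z)
  read a, top Z: go to q2, push DZ → (q2, bbbab, DZ)
  read b, top D: go to q2, push D → (q2, bbab, DZ)
  read b, top D: go to q2, push D → (q2, bab, DZ)
  read b, top D: go to q2, push D → (q2, ab, DZ)
  read a, top D: go to q2, push ε → (q2, b, Z)
  read b, top Z: go to q0, push DZ → (q0, ε, DZ)
All input consumed; state q0 ∈ F.

Accept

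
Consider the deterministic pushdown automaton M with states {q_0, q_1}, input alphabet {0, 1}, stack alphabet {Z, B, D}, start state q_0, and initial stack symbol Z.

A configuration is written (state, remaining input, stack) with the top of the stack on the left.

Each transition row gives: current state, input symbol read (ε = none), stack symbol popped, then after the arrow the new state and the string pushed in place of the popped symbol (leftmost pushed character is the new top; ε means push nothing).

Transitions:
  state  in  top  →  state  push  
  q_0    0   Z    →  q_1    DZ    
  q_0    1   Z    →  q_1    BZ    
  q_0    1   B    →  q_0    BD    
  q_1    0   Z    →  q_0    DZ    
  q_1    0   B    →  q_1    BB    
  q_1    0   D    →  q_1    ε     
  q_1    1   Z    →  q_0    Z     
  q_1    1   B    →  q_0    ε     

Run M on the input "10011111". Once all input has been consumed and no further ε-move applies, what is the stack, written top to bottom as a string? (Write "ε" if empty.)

BDDDDBZ

(q_0, 10011111, Z) ⊢ (q_1, 0011111, BZ) ⊢ (q_1, 011111, BBZ) ⊢ (q_1, 11111, BBBZ) ⊢ (q_0, 1111, BBZ) ⊢ (q_0, 111, BDBZ) ⊢ (q_0, 11, BDDBZ) ⊢ (q_0, 1, BDDDBZ) ⊢ (q_0, ε, BDDDDBZ)
All input consumed in state q_0 with stack BDDDDBZ.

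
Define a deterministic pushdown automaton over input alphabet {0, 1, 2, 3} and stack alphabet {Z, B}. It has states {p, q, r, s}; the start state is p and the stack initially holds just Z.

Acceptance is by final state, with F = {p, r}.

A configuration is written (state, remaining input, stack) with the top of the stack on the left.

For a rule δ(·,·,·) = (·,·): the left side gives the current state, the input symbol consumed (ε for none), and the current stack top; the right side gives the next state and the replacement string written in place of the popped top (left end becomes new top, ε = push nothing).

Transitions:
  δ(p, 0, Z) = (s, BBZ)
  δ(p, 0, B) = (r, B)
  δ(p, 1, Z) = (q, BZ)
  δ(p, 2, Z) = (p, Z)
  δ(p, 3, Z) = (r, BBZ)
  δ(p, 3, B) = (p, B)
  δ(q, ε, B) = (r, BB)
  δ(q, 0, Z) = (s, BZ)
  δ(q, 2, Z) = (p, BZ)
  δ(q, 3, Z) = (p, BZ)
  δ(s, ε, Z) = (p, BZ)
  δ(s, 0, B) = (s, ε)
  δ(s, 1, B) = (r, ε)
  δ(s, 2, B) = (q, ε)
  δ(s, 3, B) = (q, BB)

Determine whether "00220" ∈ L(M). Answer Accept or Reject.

Accept

(p, 00220, Z) ⊢ (s, 0220, BBZ) ⊢ (s, 220, BZ) ⊢ (q, 20, Z) ⊢ (p, 0, BZ) ⊢ (r, ε, BZ)
All input consumed; state r ∈ F.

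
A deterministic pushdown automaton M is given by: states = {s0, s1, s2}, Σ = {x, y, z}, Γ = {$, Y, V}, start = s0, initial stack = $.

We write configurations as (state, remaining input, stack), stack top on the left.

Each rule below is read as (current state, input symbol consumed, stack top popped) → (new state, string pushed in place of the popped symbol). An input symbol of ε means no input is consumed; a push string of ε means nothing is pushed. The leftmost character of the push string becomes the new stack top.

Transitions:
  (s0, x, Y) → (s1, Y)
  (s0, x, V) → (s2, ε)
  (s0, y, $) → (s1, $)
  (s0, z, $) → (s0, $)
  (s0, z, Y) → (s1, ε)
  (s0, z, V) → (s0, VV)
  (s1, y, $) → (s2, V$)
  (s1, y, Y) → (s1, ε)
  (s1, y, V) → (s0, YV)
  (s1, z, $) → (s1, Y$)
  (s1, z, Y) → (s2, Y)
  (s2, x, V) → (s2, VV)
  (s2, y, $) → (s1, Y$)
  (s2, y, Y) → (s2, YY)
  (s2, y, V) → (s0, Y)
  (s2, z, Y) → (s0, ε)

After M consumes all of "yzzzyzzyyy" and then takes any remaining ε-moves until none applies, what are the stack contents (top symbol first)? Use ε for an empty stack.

YYYY$

(s0, yzzzyzzyyy, $)
  read y, top $: go to s1, push $ → (s1, zzzyzzyyy, $)
  read z, top $: go to s1, push Y$ → (s1, zzyzzyyy, Y$)
  read z, top Y: go to s2, push Y → (s2, zyzzyyy, Y$)
  read z, top Y: go to s0, push ε → (s0, yzzyyy, $)
  read y, top $: go to s1, push $ → (s1, zzyyy, $)
  read z, top $: go to s1, push Y$ → (s1, zyyy, Y$)
  read z, top Y: go to s2, push Y → (s2, yyy, Y$)
  read y, top Y: go to s2, push YY → (s2, yy, YY$)
  read y, top Y: go to s2, push YY → (s2, y, YYY$)
  read y, top Y: go to s2, push YY → (s2, ε, YYYY$)
All input consumed in state s2 with stack YYYY$.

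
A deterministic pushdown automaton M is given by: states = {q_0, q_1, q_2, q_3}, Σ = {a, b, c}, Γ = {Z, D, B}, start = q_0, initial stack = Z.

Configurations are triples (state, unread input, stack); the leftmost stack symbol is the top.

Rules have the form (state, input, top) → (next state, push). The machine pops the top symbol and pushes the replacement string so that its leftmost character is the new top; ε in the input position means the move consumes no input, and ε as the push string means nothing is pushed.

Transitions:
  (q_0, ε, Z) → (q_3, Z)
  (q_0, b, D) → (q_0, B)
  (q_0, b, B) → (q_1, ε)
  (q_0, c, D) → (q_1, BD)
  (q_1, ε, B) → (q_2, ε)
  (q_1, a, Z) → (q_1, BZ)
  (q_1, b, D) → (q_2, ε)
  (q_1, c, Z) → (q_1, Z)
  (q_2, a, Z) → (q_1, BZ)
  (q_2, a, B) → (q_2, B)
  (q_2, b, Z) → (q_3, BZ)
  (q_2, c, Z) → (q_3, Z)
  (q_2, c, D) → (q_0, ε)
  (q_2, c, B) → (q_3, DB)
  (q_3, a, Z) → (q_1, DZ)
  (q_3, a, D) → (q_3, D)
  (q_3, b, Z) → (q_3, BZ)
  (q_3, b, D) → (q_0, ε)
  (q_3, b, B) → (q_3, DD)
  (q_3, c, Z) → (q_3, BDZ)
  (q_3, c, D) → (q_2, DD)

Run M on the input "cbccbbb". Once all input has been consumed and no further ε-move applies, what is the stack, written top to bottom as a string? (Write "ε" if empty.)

(q_0, cbccbbb, Z) ⊢ (q_3, cbccbbb, Z) ⊢ (q_3, bccbbb, BDZ) ⊢ (q_3, ccbbb, DDDZ) ⊢ (q_2, cbbb, DDDDZ) ⊢ (q_0, bbb, DDDZ) ⊢ (q_0, bb, BDDZ) ⊢ (q_1, b, DDZ) ⊢ (q_2, ε, DZ)
All input consumed in state q_2 with stack DZ.

DZ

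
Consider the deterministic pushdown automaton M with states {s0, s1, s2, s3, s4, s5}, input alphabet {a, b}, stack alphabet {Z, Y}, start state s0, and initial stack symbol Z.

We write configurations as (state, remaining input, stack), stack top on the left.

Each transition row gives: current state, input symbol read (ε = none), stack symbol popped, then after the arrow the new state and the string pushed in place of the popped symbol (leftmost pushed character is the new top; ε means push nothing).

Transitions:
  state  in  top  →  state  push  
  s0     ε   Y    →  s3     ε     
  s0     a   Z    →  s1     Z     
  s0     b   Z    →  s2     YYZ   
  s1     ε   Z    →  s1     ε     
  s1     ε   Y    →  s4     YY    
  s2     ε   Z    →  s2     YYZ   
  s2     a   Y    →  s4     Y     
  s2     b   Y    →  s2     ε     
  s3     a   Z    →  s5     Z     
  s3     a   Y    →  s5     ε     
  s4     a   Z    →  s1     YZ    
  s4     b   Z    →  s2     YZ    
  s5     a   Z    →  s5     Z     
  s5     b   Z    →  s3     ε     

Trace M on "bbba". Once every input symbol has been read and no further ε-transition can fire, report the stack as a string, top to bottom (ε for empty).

(s0, bbba, Z)
  read b, top Z: go to s2, push YYZ → (s2, bba, YYZ)
  read b, top Y: go to s2, push ε → (s2, ba, YZ)
  read b, top Y: go to s2, push ε → (s2, a, Z)
  ε-move, top Z: go to s2, push YYZ → (s2, a, YYZ)
  read a, top Y: go to s4, push Y → (s4, ε, YYZ)
All input consumed in state s4 with stack YYZ.

YYZ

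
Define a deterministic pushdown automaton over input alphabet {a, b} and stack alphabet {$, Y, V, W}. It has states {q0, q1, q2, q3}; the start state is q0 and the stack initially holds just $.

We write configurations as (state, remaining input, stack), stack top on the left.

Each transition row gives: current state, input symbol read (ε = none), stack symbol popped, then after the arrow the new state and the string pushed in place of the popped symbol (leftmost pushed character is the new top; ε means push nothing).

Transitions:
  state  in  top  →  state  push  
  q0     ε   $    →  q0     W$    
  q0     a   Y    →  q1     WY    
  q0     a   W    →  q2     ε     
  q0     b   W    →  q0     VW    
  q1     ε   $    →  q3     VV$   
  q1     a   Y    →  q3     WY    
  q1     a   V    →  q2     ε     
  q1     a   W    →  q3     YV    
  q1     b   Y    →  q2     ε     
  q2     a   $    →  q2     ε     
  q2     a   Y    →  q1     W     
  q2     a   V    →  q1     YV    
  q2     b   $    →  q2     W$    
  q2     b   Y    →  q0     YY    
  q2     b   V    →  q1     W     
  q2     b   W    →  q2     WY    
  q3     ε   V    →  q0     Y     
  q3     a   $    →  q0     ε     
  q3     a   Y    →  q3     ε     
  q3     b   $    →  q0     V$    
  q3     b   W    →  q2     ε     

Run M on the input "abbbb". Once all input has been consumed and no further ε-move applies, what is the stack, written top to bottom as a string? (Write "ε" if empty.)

(q0, abbbb, $)
  ε-move, top $: go to q0, push W$ → (q0, abbbb, W$)
  read a, top W: go to q2, push ε → (q2, bbbb, $)
  read b, top $: go to q2, push W$ → (q2, bbb, W$)
  read b, top W: go to q2, push WY → (q2, bb, WY$)
  read b, top W: go to q2, push WY → (q2, b, WYY$)
  read b, top W: go to q2, push WY → (q2, ε, WYYY$)
All input consumed in state q2 with stack WYYY$.

WYYY$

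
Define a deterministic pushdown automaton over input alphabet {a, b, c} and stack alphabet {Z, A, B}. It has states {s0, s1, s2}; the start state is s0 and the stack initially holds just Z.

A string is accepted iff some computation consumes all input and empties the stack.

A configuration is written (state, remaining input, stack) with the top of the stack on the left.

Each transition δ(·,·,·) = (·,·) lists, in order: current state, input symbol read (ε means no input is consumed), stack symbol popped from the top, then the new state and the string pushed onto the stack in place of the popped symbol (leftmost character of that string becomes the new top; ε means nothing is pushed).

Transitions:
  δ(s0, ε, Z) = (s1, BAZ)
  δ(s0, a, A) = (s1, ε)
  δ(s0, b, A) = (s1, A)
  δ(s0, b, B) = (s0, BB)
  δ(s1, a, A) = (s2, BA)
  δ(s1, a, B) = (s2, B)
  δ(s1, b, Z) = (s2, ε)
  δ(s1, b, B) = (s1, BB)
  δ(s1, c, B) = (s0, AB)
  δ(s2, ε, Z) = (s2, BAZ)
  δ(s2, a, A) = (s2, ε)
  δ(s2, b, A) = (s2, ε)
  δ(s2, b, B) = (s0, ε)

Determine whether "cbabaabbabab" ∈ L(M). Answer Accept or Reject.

Accept

(s0, cbabaabbabab, Z)
  ε-move, top Z: go to s1, push BAZ → (s1, cbabaabbabab, BAZ)
  read c, top B: go to s0, push AB → (s0, babaabbabab, ABAZ)
  read b, top A: go to s1, push A → (s1, abaabbabab, ABAZ)
  read a, top A: go to s2, push BA → (s2, baabbabab, BABAZ)
  read b, top B: go to s0, push ε → (s0, aabbabab, ABAZ)
  read a, top A: go to s1, push ε → (s1, abbabab, BAZ)
  read a, top B: go to s2, push B → (s2, bbabab, BAZ)
  read b, top B: go to s0, push ε → (s0, babab, AZ)
  read b, top A: go to s1, push A → (s1, abab, AZ)
  read a, top A: go to s2, push BA → (s2, bab, BAZ)
  read b, top B: go to s0, push ε → (s0, ab, AZ)
  read a, top A: go to s1, push ε → (s1, b, Z)
  read b, top Z: go to s2, push ε → (s2, ε, ε)
All input consumed and the stack is empty.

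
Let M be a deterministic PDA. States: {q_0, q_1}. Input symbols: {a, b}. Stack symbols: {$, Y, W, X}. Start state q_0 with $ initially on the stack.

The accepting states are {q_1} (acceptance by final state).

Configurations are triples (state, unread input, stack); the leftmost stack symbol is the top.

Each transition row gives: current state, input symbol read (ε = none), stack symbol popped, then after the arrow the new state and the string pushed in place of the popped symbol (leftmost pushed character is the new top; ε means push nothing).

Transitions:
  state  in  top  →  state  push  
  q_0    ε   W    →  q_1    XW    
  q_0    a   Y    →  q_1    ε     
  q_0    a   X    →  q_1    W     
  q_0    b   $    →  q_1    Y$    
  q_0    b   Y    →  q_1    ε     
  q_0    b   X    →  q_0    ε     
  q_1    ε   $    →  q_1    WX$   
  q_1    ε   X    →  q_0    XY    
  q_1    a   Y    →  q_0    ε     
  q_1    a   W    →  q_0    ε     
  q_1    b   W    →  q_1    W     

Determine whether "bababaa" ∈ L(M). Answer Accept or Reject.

(q_0, bababaa, $)
  read b, top $: go to q_1, push Y$ → (q_1, ababaa, Y$)
  read a, top Y: go to q_0, push ε → (q_0, babaa, $)
  read b, top $: go to q_1, push Y$ → (q_1, abaa, Y$)
  read a, top Y: go to q_0, push ε → (q_0, baa, $)
  read b, top $: go to q_1, push Y$ → (q_1, aa, Y$)
  read a, top Y: go to q_0, push ε → (q_0, a, $)
No transition applies at (q_0, a, $); input not fully consumed.

Reject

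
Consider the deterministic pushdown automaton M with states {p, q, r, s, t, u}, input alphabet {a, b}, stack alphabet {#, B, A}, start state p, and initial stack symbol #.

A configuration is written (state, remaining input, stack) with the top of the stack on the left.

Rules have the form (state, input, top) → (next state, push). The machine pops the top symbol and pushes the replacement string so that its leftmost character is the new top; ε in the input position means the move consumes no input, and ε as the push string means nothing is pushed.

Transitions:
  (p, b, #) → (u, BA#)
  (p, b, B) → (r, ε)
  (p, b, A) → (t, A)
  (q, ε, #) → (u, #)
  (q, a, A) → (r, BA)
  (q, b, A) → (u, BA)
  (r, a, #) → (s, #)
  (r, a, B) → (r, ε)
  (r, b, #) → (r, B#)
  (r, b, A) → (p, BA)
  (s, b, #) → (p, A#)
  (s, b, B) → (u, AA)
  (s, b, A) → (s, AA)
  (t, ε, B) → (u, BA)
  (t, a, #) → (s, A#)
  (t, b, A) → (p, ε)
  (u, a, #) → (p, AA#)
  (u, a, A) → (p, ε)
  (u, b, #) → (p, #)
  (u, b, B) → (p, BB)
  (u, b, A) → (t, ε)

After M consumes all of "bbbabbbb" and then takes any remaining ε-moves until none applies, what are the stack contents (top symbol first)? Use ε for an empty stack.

A#

(p, bbbabbbb, #)
  read b, top #: go to u, push BA# → (u, bbabbbb, BA#)
  read b, top B: go to p, push BB → (p, babbbb, BBA#)
  read b, top B: go to r, push ε → (r, abbbb, BA#)
  read a, top B: go to r, push ε → (r, bbbb, A#)
  read b, top A: go to p, push BA → (p, bbb, BA#)
  read b, top B: go to r, push ε → (r, bb, A#)
  read b, top A: go to p, push BA → (p, b, BA#)
  read b, top B: go to r, push ε → (r, ε, A#)
All input consumed in state r with stack A#.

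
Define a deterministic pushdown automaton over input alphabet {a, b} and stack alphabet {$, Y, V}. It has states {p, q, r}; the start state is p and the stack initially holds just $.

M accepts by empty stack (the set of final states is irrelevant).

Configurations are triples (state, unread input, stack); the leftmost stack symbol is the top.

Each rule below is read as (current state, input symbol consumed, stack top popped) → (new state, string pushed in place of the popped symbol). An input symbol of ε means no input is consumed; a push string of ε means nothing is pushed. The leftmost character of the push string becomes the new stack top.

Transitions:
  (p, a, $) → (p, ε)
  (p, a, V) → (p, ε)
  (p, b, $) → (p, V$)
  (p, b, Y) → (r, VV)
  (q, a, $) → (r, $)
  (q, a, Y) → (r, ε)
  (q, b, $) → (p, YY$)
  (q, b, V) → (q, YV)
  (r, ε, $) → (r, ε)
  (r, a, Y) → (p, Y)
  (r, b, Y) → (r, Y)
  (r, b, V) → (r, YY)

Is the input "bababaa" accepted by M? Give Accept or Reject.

(p, bababaa, $)
  read b, top $: go to p, push V$ → (p, ababaa, V$)
  read a, top V: go to p, push ε → (p, babaa, $)
  read b, top $: go to p, push V$ → (p, abaa, V$)
  read a, top V: go to p, push ε → (p, baa, $)
  read b, top $: go to p, push V$ → (p, aa, V$)
  read a, top V: go to p, push ε → (p, a, $)
  read a, top $: go to p, push ε → (p, ε, ε)
All input consumed and the stack is empty.

Accept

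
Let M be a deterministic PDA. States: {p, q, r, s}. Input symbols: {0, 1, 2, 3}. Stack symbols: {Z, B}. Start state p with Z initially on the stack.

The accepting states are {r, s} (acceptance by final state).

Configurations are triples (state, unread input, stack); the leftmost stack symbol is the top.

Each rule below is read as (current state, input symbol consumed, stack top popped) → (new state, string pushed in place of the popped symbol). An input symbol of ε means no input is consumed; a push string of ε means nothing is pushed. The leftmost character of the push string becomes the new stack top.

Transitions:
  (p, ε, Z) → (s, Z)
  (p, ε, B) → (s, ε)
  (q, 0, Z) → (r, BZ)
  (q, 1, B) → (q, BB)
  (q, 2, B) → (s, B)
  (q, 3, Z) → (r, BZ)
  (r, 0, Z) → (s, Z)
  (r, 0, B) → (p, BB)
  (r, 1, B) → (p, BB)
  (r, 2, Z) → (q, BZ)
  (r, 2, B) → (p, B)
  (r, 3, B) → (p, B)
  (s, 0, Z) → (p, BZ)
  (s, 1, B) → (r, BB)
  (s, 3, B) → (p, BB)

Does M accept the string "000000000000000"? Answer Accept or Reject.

Accept

(p, 000000000000000, Z) ⊢ (s, 000000000000000, Z) ⊢ (p, 00000000000000, BZ) ⊢ (s, 00000000000000, Z) ⊢ (p, 0000000000000, BZ) ⊢ (s, 0000000000000, Z) ⊢ (p, 000000000000, BZ) ⊢ (s, 000000000000, Z) ⊢ (p, 00000000000, BZ) ⊢ (s, 00000000000, Z) ⊢ (p, 0000000000, BZ) ⊢ (s, 0000000000, Z) ⊢ (p, 000000000, BZ) ⊢ (s, 000000000, Z) ⊢ (p, 00000000, BZ) ⊢ (s, 00000000, Z) ⊢ (p, 0000000, BZ) ⊢ (s, 0000000, Z) ⊢ (p, 000000, BZ) ⊢ (s, 000000, Z) ⊢ (p, 00000, BZ) ⊢ (s, 00000, Z) ⊢ (p, 0000, BZ) ⊢ (s, 0000, Z) ⊢ (p, 000, BZ) ⊢ (s, 000, Z) ⊢ (p, 00, BZ) ⊢ (s, 00, Z) ⊢ (p, 0, BZ) ⊢ (s, 0, Z) ⊢ (p, ε, BZ) ⊢ (s, ε, Z)
All input consumed; state s ∈ F.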